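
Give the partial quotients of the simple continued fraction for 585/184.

Run the Euclidean algorithm on 585 and 184; the successive quotients are the partial quotients a_0, a_1, ... (each step inverts the fractional part left over by the previous one):
  585 = 3*184 + 33, so a_0 = 3.
  184 = 5*33 + 19, so a_1 = 5.
  33 = 1*19 + 14, so a_2 = 1.
  19 = 1*14 + 5, so a_3 = 1.
  14 = 2*5 + 4, so a_4 = 2.
  5 = 1*4 + 1, so a_5 = 1.
  4 = 4*1 + 0, so a_6 = 4.
The remainder reaches 0 after 7 divisions, so the expansion has 7 partial quotients, read off in order.

[3; 5, 1, 1, 2, 1, 4]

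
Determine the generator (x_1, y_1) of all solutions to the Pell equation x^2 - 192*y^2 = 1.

(x, y) = (97, 7)

First expand sqrt(192) as a continued fraction. With x_i = (sqrt(192) + m_i)/d_i and (m_0, d_0) = (0, 1): a_0 = floor(sqrt(192)) = 13, since 13^2 = 169 <= 192 < 196 = 14^2.
Iterate m_{i+1} = d_i*a_i - m_i, d_{i+1} = (192 - m_{i+1}^2)/d_i, a_{i+1} = floor((a_0 + m_{i+1})/d_{i+1}):
  m_1 = 1*13 - 0 = 13, d_1 = (192 - 13^2)/1 = 23/1 = 23, a_1 = floor((13 + 13)/23) = 1.
  m_2 = 23*1 - 13 = 10, d_2 = (192 - 10^2)/23 = 92/23 = 4, a_2 = floor((13 + 10)/4) = 5.
  m_3 = 4*5 - 10 = 10, d_3 = (192 - 10^2)/4 = 92/4 = 23, a_3 = floor((13 + 10)/23) = 1.
  m_4 = 23*1 - 10 = 13, d_4 = (192 - 13^2)/23 = 23/23 = 1, a_4 = floor((13 + 13)/1) = 26.
  m_5 = 1*26 - 13 = 13, d_5 = (192 - 13^2)/1 = 23/1 = 23: (m_5, d_5) = (m_1, d_1) = (13, 23), so from here the quotients repeat a_1, ..., a_4; the period length is 4.
So sqrt(192) = [13; (1, 5, 1, 26)] with period length k = 4.
k is even, so the fundamental solution of x^2 - 192y^2 = 1 is (p_{k-1}, q_{k-1}) = (p_3, q_3); compute convergents through index 3.
Convergents (p_i = a_i*p_{i-1} + p_{i-2}, q_i = a_i*q_{i-1} + q_{i-2} with p_{-2}=0, p_{-1}=1, q_{-2}=1, q_{-1}=0):
  i=0: a_0=13, p_0 = 13*1 + 0 = 13, q_0 = 13*0 + 1 = 1.
  i=1: a_1=1, p_1 = 1*13 + 1 = 14, q_1 = 1*1 + 0 = 1.
  i=2: a_2=5, p_2 = 5*14 + 13 = 83, q_2 = 5*1 + 1 = 6.
  i=3: a_3=1, p_3 = 1*83 + 14 = 97, q_3 = 1*6 + 1 = 7.
Check: 97^2 - 192*7^2 = 9409 - 9408 = 1, so (x, y) = (97, 7) solves the equation, and by the theorem it is the least positive solution.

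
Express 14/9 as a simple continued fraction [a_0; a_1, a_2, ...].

Run the Euclidean algorithm on 14 and 9; the successive quotients are the partial quotients a_0, a_1, ... (each step inverts the fractional part left over by the previous one):
  14 = 1*9 + 5, so a_0 = 1.
  9 = 1*5 + 4, so a_1 = 1.
  5 = 1*4 + 1, so a_2 = 1.
  4 = 4*1 + 0, so a_3 = 4.
The remainder reaches 0 after 4 divisions, so the expansion has 4 partial quotients, read off in order.

[1; 1, 1, 4]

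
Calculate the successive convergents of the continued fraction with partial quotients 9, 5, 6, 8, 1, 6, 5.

9/1, 46/5, 285/31, 2326/253, 2611/284, 17992/1957, 92571/10069

Using the convergent recurrence p_i = a_i*p_{i-1} + p_{i-2}, q_i = a_i*q_{i-1} + q_{i-2} with p_{-2}=0, p_{-1}=1, q_{-2}=1, q_{-1}=0:
  i=0: a_0=9, p_0 = 9*1 + 0 = 9, q_0 = 9*0 + 1 = 1.
  i=1: a_1=5, p_1 = 5*9 + 1 = 46, q_1 = 5*1 + 0 = 5.
  i=2: a_2=6, p_2 = 6*46 + 9 = 285, q_2 = 6*5 + 1 = 31.
  i=3: a_3=8, p_3 = 8*285 + 46 = 2326, q_3 = 8*31 + 5 = 253.
  i=4: a_4=1, p_4 = 1*2326 + 285 = 2611, q_4 = 1*253 + 31 = 284.
  i=5: a_5=6, p_5 = 6*2611 + 2326 = 17992, q_5 = 6*284 + 253 = 1957.
  i=6: a_6=5, p_6 = 5*17992 + 2611 = 92571, q_6 = 5*1957 + 284 = 10069.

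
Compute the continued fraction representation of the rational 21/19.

[1; 9, 2]

Run the Euclidean algorithm on 21 and 19; the successive quotients are the partial quotients a_0, a_1, ... (each step inverts the fractional part left over by the previous one):
  21 = 1*19 + 2, so a_0 = 1.
  19 = 9*2 + 1, so a_1 = 9.
  2 = 2*1 + 0, so a_2 = 2.
The remainder reaches 0 after 3 divisions, so the expansion has 3 partial quotients, read off in order.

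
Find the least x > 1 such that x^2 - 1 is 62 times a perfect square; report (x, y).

(x, y) = (63, 8)

First expand sqrt(62) as a continued fraction. With x_i = (sqrt(62) + m_i)/d_i and (m_0, d_0) = (0, 1): a_0 = floor(sqrt(62)) = 7, since 7^2 = 49 <= 62 < 64 = 8^2.
Iterate m_{i+1} = d_i*a_i - m_i, d_{i+1} = (62 - m_{i+1}^2)/d_i, a_{i+1} = floor((a_0 + m_{i+1})/d_{i+1}):
  m_1 = 1*7 - 0 = 7, d_1 = (62 - 7^2)/1 = 13/1 = 13, a_1 = floor((7 + 7)/13) = 1.
  m_2 = 13*1 - 7 = 6, d_2 = (62 - 6^2)/13 = 26/13 = 2, a_2 = floor((7 + 6)/2) = 6.
  m_3 = 2*6 - 6 = 6, d_3 = (62 - 6^2)/2 = 26/2 = 13, a_3 = floor((7 + 6)/13) = 1.
  m_4 = 13*1 - 6 = 7, d_4 = (62 - 7^2)/13 = 13/13 = 1, a_4 = floor((7 + 7)/1) = 14.
  m_5 = 1*14 - 7 = 7, d_5 = (62 - 7^2)/1 = 13/1 = 13: (m_5, d_5) = (m_1, d_1) = (7, 13), so from here the quotients repeat a_1, ..., a_4; the period length is 4.
So sqrt(62) = [7; (1, 6, 1, 14)] with period length k = 4.
k is even, so the fundamental solution of x^2 - 62y^2 = 1 is (p_{k-1}, q_{k-1}) = (p_3, q_3); compute convergents through index 3.
Convergents (p_i = a_i*p_{i-1} + p_{i-2}, q_i = a_i*q_{i-1} + q_{i-2} with p_{-2}=0, p_{-1}=1, q_{-2}=1, q_{-1}=0):
  i=0: a_0=7, p_0 = 7*1 + 0 = 7, q_0 = 7*0 + 1 = 1.
  i=1: a_1=1, p_1 = 1*7 + 1 = 8, q_1 = 1*1 + 0 = 1.
  i=2: a_2=6, p_2 = 6*8 + 7 = 55, q_2 = 6*1 + 1 = 7.
  i=3: a_3=1, p_3 = 1*55 + 8 = 63, q_3 = 1*7 + 1 = 8.
Check: 63^2 - 62*8^2 = 3969 - 3968 = 1, so (x, y) = (63, 8) solves the equation, and by the theorem it is the least positive solution.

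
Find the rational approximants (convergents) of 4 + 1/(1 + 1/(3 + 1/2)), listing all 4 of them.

4/1, 5/1, 19/4, 43/9

Using the convergent recurrence p_i = a_i*p_{i-1} + p_{i-2}, q_i = a_i*q_{i-1} + q_{i-2} with p_{-2}=0, p_{-1}=1, q_{-2}=1, q_{-1}=0:
  i=0: a_0=4, p_0 = 4*1 + 0 = 4, q_0 = 4*0 + 1 = 1.
  i=1: a_1=1, p_1 = 1*4 + 1 = 5, q_1 = 1*1 + 0 = 1.
  i=2: a_2=3, p_2 = 3*5 + 4 = 19, q_2 = 3*1 + 1 = 4.
  i=3: a_3=2, p_3 = 2*19 + 5 = 43, q_3 = 2*4 + 1 = 9.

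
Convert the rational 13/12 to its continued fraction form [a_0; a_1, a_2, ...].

[1; 12]

Run the Euclidean algorithm on 13 and 12; the successive quotients are the partial quotients a_0, a_1, ... (each step inverts the fractional part left over by the previous one):
  13 = 1*12 + 1, so a_0 = 1.
  12 = 12*1 + 0, so a_1 = 12.
The remainder reaches 0 after 2 divisions, so the expansion has 2 partial quotients, read off in order.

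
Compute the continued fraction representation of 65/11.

[5; 1, 10]

Run the Euclidean algorithm on 65 and 11; the successive quotients are the partial quotients a_0, a_1, ... (each step inverts the fractional part left over by the previous one):
  65 = 5*11 + 10, so a_0 = 5.
  11 = 1*10 + 1, so a_1 = 1.
  10 = 10*1 + 0, so a_2 = 10.
The remainder reaches 0 after 3 divisions, so the expansion has 3 partial quotients, read off in order.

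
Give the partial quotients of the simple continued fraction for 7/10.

Run the Euclidean algorithm on 7 and 10; the successive quotients are the partial quotients a_0, a_1, ... (each step inverts the fractional part left over by the previous one):
  7 = 0*10 + 7, so a_0 = 0.
  10 = 1*7 + 3, so a_1 = 1.
  7 = 2*3 + 1, so a_2 = 2.
  3 = 3*1 + 0, so a_3 = 3.
The remainder reaches 0 after 4 divisions, so the expansion has 4 partial quotients, read off in order.

[0; 1, 2, 3]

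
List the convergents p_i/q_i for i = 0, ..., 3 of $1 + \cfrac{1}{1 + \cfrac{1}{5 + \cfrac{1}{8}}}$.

Using the convergent recurrence p_i = a_i*p_{i-1} + p_{i-2}, q_i = a_i*q_{i-1} + q_{i-2} with p_{-2}=0, p_{-1}=1, q_{-2}=1, q_{-1}=0:
  i=0: a_0=1, p_0 = 1*1 + 0 = 1, q_0 = 1*0 + 1 = 1.
  i=1: a_1=1, p_1 = 1*1 + 1 = 2, q_1 = 1*1 + 0 = 1.
  i=2: a_2=5, p_2 = 5*2 + 1 = 11, q_2 = 5*1 + 1 = 6.
  i=3: a_3=8, p_3 = 8*11 + 2 = 90, q_3 = 8*6 + 1 = 49.

1/1, 2/1, 11/6, 90/49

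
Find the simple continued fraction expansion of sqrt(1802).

[42; (2, 4, 2, 84)]

Write x_i = (sqrt(1802) + m_i)/d_i with (m_0, d_0) = (0, 1). a_0 = floor(sqrt(1802)) = 42, since 42^2 = 1764 <= 1802 < 1849 = 43^2.
Iterate m_{i+1} = d_i*a_i - m_i, d_{i+1} = (1802 - m_{i+1}^2)/d_i, a_{i+1} = floor((a_0 + m_{i+1})/d_{i+1}):
  m_1 = 1*42 - 0 = 42, d_1 = (1802 - 42^2)/1 = 38/1 = 38, a_1 = floor((42 + 42)/38) = 2.
  m_2 = 38*2 - 42 = 34, d_2 = (1802 - 34^2)/38 = 646/38 = 17, a_2 = floor((42 + 34)/17) = 4.
  m_3 = 17*4 - 34 = 34, d_3 = (1802 - 34^2)/17 = 646/17 = 38, a_3 = floor((42 + 34)/38) = 2.
  m_4 = 38*2 - 34 = 42, d_4 = (1802 - 42^2)/38 = 38/38 = 1, a_4 = floor((42 + 42)/1) = 84.
  m_5 = 1*84 - 42 = 42, d_5 = (1802 - 42^2)/1 = 38/1 = 38: (m_5, d_5) = (m_1, d_1) = (42, 38), so from here the quotients repeat a_1, ..., a_4; the period length is 4.
Hence the expansion of sqrt(1802) is a_0 = 42 followed by the repeating block 2, 4, 2, 84 (period 4).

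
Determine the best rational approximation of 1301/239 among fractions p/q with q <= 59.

Expand x = 1301/239 as a continued fraction with the Euclidean algorithm:
  1301 = 5*239 + 106, so a_0 = 5.
  239 = 2*106 + 27, so a_1 = 2.
  106 = 3*27 + 25, so a_2 = 3.
  27 = 1*25 + 2, so a_3 = 1.
  25 = 12*2 + 1, so a_4 = 12.
  2 = 2*1 + 0, so a_5 = 2.
so x = [5; 2, 3, 1, 12, 2].
Convergents (p_i = a_i*p_{i-1} + p_{i-2}, q_i = a_i*q_{i-1} + q_{i-2} with p_{-2}=0, p_{-1}=1, q_{-2}=1, q_{-1}=0), until the denominator exceeds 59:
  i=0: a_0=5, p_0 = 5*1 + 0 = 5, q_0 = 5*0 + 1 = 1.
  i=1: a_1=2, p_1 = 2*5 + 1 = 11, q_1 = 2*1 + 0 = 2.
  i=2: a_2=3, p_2 = 3*11 + 5 = 38, q_2 = 3*2 + 1 = 7.
  i=3: a_3=1, p_3 = 1*38 + 11 = 49, q_3 = 1*7 + 2 = 9.
  i=4: a_4=12, p_4 = 12*49 + 38 = 626, q_4 = 12*9 + 7 = 115.
q_4 = 115 > 59, so the last convergent with denominator <= 59 is p_3/q_3 = 49/9.
The closest fraction with denominator <= 59 is either p_3/q_3 or the intermediate fraction (k*p_3 + p_2)/(k*q_3 + q_2) with the largest k >= 1 whose denominator stays <= 59; these approach x as k grows, and every other convergent or intermediate fraction in range is farther away.
Largest k: floor((59 - q_2)/q_3) = floor((59 - 7)/9) = 5.
That gives (5*49 + 38)/(5*9 + 7) = 283/52.
Compare the errors: |x - 49/9| = |1301*9 - 49*239|/(239*9) = 2/2151, and |x - 283/52| = |1301*52 - 283*239|/(239*52) = 15/12428.
Cross-multiplying, 2*12428 = 24856 < 32265 = 15*2151, so 2/2151 is smaller: the convergent 49/9 is closer to x than 283/52.

49/9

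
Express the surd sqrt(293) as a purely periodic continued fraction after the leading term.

Write x_i = (sqrt(293) + m_i)/d_i with (m_0, d_0) = (0, 1). a_0 = floor(sqrt(293)) = 17, since 17^2 = 289 <= 293 < 324 = 18^2.
Iterate m_{i+1} = d_i*a_i - m_i, d_{i+1} = (293 - m_{i+1}^2)/d_i, a_{i+1} = floor((a_0 + m_{i+1})/d_{i+1}):
  m_1 = 1*17 - 0 = 17, d_1 = (293 - 17^2)/1 = 4/1 = 4, a_1 = floor((17 + 17)/4) = 8.
  m_2 = 4*8 - 17 = 15, d_2 = (293 - 15^2)/4 = 68/4 = 17, a_2 = floor((17 + 15)/17) = 1.
  m_3 = 17*1 - 15 = 2, d_3 = (293 - 2^2)/17 = 289/17 = 17, a_3 = floor((17 + 2)/17) = 1.
  m_4 = 17*1 - 2 = 15, d_4 = (293 - 15^2)/17 = 68/17 = 4, a_4 = floor((17 + 15)/4) = 8.
  m_5 = 4*8 - 15 = 17, d_5 = (293 - 17^2)/4 = 4/4 = 1, a_5 = floor((17 + 17)/1) = 34.
  m_6 = 1*34 - 17 = 17, d_6 = (293 - 17^2)/1 = 4/1 = 4: (m_6, d_6) = (m_1, d_1) = (17, 4), so from here the quotients repeat a_1, ..., a_5; the period length is 5.
Hence the expansion of sqrt(293) is a_0 = 17 followed by the repeating block 8, 1, 1, 8, 34 (period 5).

[17; (8, 1, 1, 8, 34)]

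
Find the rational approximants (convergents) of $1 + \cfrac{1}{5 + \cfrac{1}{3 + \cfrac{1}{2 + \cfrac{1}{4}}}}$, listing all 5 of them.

1/1, 6/5, 19/16, 44/37, 195/164

Using the convergent recurrence p_i = a_i*p_{i-1} + p_{i-2}, q_i = a_i*q_{i-1} + q_{i-2} with p_{-2}=0, p_{-1}=1, q_{-2}=1, q_{-1}=0:
  i=0: a_0=1, p_0 = 1*1 + 0 = 1, q_0 = 1*0 + 1 = 1.
  i=1: a_1=5, p_1 = 5*1 + 1 = 6, q_1 = 5*1 + 0 = 5.
  i=2: a_2=3, p_2 = 3*6 + 1 = 19, q_2 = 3*5 + 1 = 16.
  i=3: a_3=2, p_3 = 2*19 + 6 = 44, q_3 = 2*16 + 5 = 37.
  i=4: a_4=4, p_4 = 4*44 + 19 = 195, q_4 = 4*37 + 16 = 164.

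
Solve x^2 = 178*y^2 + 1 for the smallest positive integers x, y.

(x, y) = (1601, 120)

First expand sqrt(178) as a continued fraction. With x_i = (sqrt(178) + m_i)/d_i and (m_0, d_0) = (0, 1): a_0 = floor(sqrt(178)) = 13, since 13^2 = 169 <= 178 < 196 = 14^2.
Iterate m_{i+1} = d_i*a_i - m_i, d_{i+1} = (178 - m_{i+1}^2)/d_i, a_{i+1} = floor((a_0 + m_{i+1})/d_{i+1}):
  m_1 = 1*13 - 0 = 13, d_1 = (178 - 13^2)/1 = 9/1 = 9, a_1 = floor((13 + 13)/9) = 2.
  m_2 = 9*2 - 13 = 5, d_2 = (178 - 5^2)/9 = 153/9 = 17, a_2 = floor((13 + 5)/17) = 1.
  m_3 = 17*1 - 5 = 12, d_3 = (178 - 12^2)/17 = 34/17 = 2, a_3 = floor((13 + 12)/2) = 12.
  m_4 = 2*12 - 12 = 12, d_4 = (178 - 12^2)/2 = 34/2 = 17, a_4 = floor((13 + 12)/17) = 1.
  m_5 = 17*1 - 12 = 5, d_5 = (178 - 5^2)/17 = 153/17 = 9, a_5 = floor((13 + 5)/9) = 2.
  m_6 = 9*2 - 5 = 13, d_6 = (178 - 13^2)/9 = 9/9 = 1, a_6 = floor((13 + 13)/1) = 26.
  m_7 = 1*26 - 13 = 13, d_7 = (178 - 13^2)/1 = 9/1 = 9: (m_7, d_7) = (m_1, d_1) = (13, 9), so from here the quotients repeat a_1, ..., a_6; the period length is 6.
So sqrt(178) = [13; (2, 1, 12, 1, 2, 26)] with period length k = 6.
k is even, so the fundamental solution of x^2 - 178y^2 = 1 is (p_{k-1}, q_{k-1}) = (p_5, q_5); compute convergents through index 5.
Convergents (p_i = a_i*p_{i-1} + p_{i-2}, q_i = a_i*q_{i-1} + q_{i-2} with p_{-2}=0, p_{-1}=1, q_{-2}=1, q_{-1}=0):
  i=0: a_0=13, p_0 = 13*1 + 0 = 13, q_0 = 13*0 + 1 = 1.
  i=1: a_1=2, p_1 = 2*13 + 1 = 27, q_1 = 2*1 + 0 = 2.
  i=2: a_2=1, p_2 = 1*27 + 13 = 40, q_2 = 1*2 + 1 = 3.
  i=3: a_3=12, p_3 = 12*40 + 27 = 507, q_3 = 12*3 + 2 = 38.
  i=4: a_4=1, p_4 = 1*507 + 40 = 547, q_4 = 1*38 + 3 = 41.
  i=5: a_5=2, p_5 = 2*547 + 507 = 1601, q_5 = 2*41 + 38 = 120.
Check: 1601^2 - 178*120^2 = 2563201 - 2563200 = 1, so (x, y) = (1601, 120) solves the equation, and by the theorem it is the least positive solution.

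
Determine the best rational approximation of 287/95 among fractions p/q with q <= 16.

3/1

Expand x = 287/95 as a continued fraction with the Euclidean algorithm:
  287 = 3*95 + 2, so a_0 = 3.
  95 = 47*2 + 1, so a_1 = 47.
  2 = 2*1 + 0, so a_2 = 2.
so x = [3; 47, 2].
Convergents (p_i = a_i*p_{i-1} + p_{i-2}, q_i = a_i*q_{i-1} + q_{i-2} with p_{-2}=0, p_{-1}=1, q_{-2}=1, q_{-1}=0), until the denominator exceeds 16:
  i=0: a_0=3, p_0 = 3*1 + 0 = 3, q_0 = 3*0 + 1 = 1.
  i=1: a_1=47, p_1 = 47*3 + 1 = 142, q_1 = 47*1 + 0 = 47.
q_1 = 47 > 16, so the last convergent with denominator <= 16 is p_0/q_0 = 3/1.
The closest fraction with denominator <= 16 is either p_0/q_0 or the intermediate fraction (k*p_0 + p_{-1})/(k*q_0 + q_{-1}) with the largest k >= 1 whose denominator stays <= 16; these approach x as k grows, and every other convergent or intermediate fraction in range is farther away.
Largest k: floor((16 - q_{-1})/q_0) = floor((16 - 0)/1) = 16 (using the seeds p_{-1} = 1, q_{-1} = 0).
That gives (16*3 + 1)/(16*1 + 0) = 49/16.
Compare the errors: |x - 3/1| = |287*1 - 3*95|/(95*1) = 2/95, and |x - 49/16| = |287*16 - 49*95|/(95*16) = 63/1520.
Cross-multiplying, 2*1520 = 3040 < 5985 = 63*95, so 2/95 is smaller: the convergent 3/1 is closer to x than 49/16.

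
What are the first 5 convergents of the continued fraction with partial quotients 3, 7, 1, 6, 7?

Using the convergent recurrence p_i = a_i*p_{i-1} + p_{i-2}, q_i = a_i*q_{i-1} + q_{i-2} with p_{-2}=0, p_{-1}=1, q_{-2}=1, q_{-1}=0:
  i=0: a_0=3, p_0 = 3*1 + 0 = 3, q_0 = 3*0 + 1 = 1.
  i=1: a_1=7, p_1 = 7*3 + 1 = 22, q_1 = 7*1 + 0 = 7.
  i=2: a_2=1, p_2 = 1*22 + 3 = 25, q_2 = 1*7 + 1 = 8.
  i=3: a_3=6, p_3 = 6*25 + 22 = 172, q_3 = 6*8 + 7 = 55.
  i=4: a_4=7, p_4 = 7*172 + 25 = 1229, q_4 = 7*55 + 8 = 393.

3/1, 22/7, 25/8, 172/55, 1229/393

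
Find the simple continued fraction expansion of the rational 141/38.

[3; 1, 2, 2, 5]

Run the Euclidean algorithm on 141 and 38; the successive quotients are the partial quotients a_0, a_1, ... (each step inverts the fractional part left over by the previous one):
  141 = 3*38 + 27, so a_0 = 3.
  38 = 1*27 + 11, so a_1 = 1.
  27 = 2*11 + 5, so a_2 = 2.
  11 = 2*5 + 1, so a_3 = 2.
  5 = 5*1 + 0, so a_4 = 5.
The remainder reaches 0 after 5 divisions, so the expansion has 5 partial quotients, read off in order.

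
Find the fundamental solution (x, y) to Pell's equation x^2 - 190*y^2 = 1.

First expand sqrt(190) as a continued fraction. With x_i = (sqrt(190) + m_i)/d_i and (m_0, d_0) = (0, 1): a_0 = floor(sqrt(190)) = 13, since 13^2 = 169 <= 190 < 196 = 14^2.
Iterate m_{i+1} = d_i*a_i - m_i, d_{i+1} = (190 - m_{i+1}^2)/d_i, a_{i+1} = floor((a_0 + m_{i+1})/d_{i+1}):
  m_1 = 1*13 - 0 = 13, d_1 = (190 - 13^2)/1 = 21/1 = 21, a_1 = floor((13 + 13)/21) = 1.
  m_2 = 21*1 - 13 = 8, d_2 = (190 - 8^2)/21 = 126/21 = 6, a_2 = floor((13 + 8)/6) = 3.
  m_3 = 6*3 - 8 = 10, d_3 = (190 - 10^2)/6 = 90/6 = 15, a_3 = floor((13 + 10)/15) = 1.
  m_4 = 15*1 - 10 = 5, d_4 = (190 - 5^2)/15 = 165/15 = 11, a_4 = floor((13 + 5)/11) = 1.
  m_5 = 11*1 - 5 = 6, d_5 = (190 - 6^2)/11 = 154/11 = 14, a_5 = floor((13 + 6)/14) = 1.
  m_6 = 14*1 - 6 = 8, d_6 = (190 - 8^2)/14 = 126/14 = 9, a_6 = floor((13 + 8)/9) = 2.
  m_7 = 9*2 - 8 = 10, d_7 = (190 - 10^2)/9 = 90/9 = 10, a_7 = floor((13 + 10)/10) = 2.
  m_8 = 10*2 - 10 = 10, d_8 = (190 - 10^2)/10 = 90/10 = 9, a_8 = floor((13 + 10)/9) = 2.
  m_9 = 9*2 - 10 = 8, d_9 = (190 - 8^2)/9 = 126/9 = 14, a_9 = floor((13 + 8)/14) = 1.
  m_10 = 14*1 - 8 = 6, d_10 = (190 - 6^2)/14 = 154/14 = 11, a_10 = floor((13 + 6)/11) = 1.
  m_11 = 11*1 - 6 = 5, d_11 = (190 - 5^2)/11 = 165/11 = 15, a_11 = floor((13 + 5)/15) = 1.
  m_12 = 15*1 - 5 = 10, d_12 = (190 - 10^2)/15 = 90/15 = 6, a_12 = floor((13 + 10)/6) = 3.
  m_13 = 6*3 - 10 = 8, d_13 = (190 - 8^2)/6 = 126/6 = 21, a_13 = floor((13 + 8)/21) = 1.
  m_14 = 21*1 - 8 = 13, d_14 = (190 - 13^2)/21 = 21/21 = 1, a_14 = floor((13 + 13)/1) = 26.
  m_15 = 1*26 - 13 = 13, d_15 = (190 - 13^2)/1 = 21/1 = 21: (m_15, d_15) = (m_1, d_1) = (13, 21), so from here the quotients repeat a_1, ..., a_14; the period length is 14.
So sqrt(190) = [13; (1, 3, 1, 1, 1, 2, 2, 2, 1, 1, 1, 3, 1, 26)] with period length k = 14.
k is even, so the fundamental solution of x^2 - 190y^2 = 1 is (p_{k-1}, q_{k-1}) = (p_13, q_13); compute convergents through index 13.
Convergents (p_i = a_i*p_{i-1} + p_{i-2}, q_i = a_i*q_{i-1} + q_{i-2} with p_{-2}=0, p_{-1}=1, q_{-2}=1, q_{-1}=0):
  i=0: a_0=13, p_0 = 13*1 + 0 = 13, q_0 = 13*0 + 1 = 1.
  i=1: a_1=1, p_1 = 1*13 + 1 = 14, q_1 = 1*1 + 0 = 1.
  i=2: a_2=3, p_2 = 3*14 + 13 = 55, q_2 = 3*1 + 1 = 4.
  i=3: a_3=1, p_3 = 1*55 + 14 = 69, q_3 = 1*4 + 1 = 5.
  i=4: a_4=1, p_4 = 1*69 + 55 = 124, q_4 = 1*5 + 4 = 9.
  i=5: a_5=1, p_5 = 1*124 + 69 = 193, q_5 = 1*9 + 5 = 14.
  i=6: a_6=2, p_6 = 2*193 + 124 = 510, q_6 = 2*14 + 9 = 37.
  i=7: a_7=2, p_7 = 2*510 + 193 = 1213, q_7 = 2*37 + 14 = 88.
  i=8: a_8=2, p_8 = 2*1213 + 510 = 2936, q_8 = 2*88 + 37 = 213.
  i=9: a_9=1, p_9 = 1*2936 + 1213 = 4149, q_9 = 1*213 + 88 = 301.
  i=10: a_10=1, p_10 = 1*4149 + 2936 = 7085, q_10 = 1*301 + 213 = 514.
  i=11: a_11=1, p_11 = 1*7085 + 4149 = 11234, q_11 = 1*514 + 301 = 815.
  i=12: a_12=3, p_12 = 3*11234 + 7085 = 40787, q_12 = 3*815 + 514 = 2959.
  i=13: a_13=1, p_13 = 1*40787 + 11234 = 52021, q_13 = 1*2959 + 815 = 3774.
Check: 52021^2 - 190*3774^2 = 2706184441 - 2706184440 = 1, so (x, y) = (52021, 3774) solves the equation, and by the theorem it is the least positive solution.

(x, y) = (52021, 3774)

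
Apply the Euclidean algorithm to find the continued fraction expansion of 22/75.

Run the Euclidean algorithm on 22 and 75; the successive quotients are the partial quotients a_0, a_1, ... (each step inverts the fractional part left over by the previous one):
  22 = 0*75 + 22, so a_0 = 0.
  75 = 3*22 + 9, so a_1 = 3.
  22 = 2*9 + 4, so a_2 = 2.
  9 = 2*4 + 1, so a_3 = 2.
  4 = 4*1 + 0, so a_4 = 4.
The remainder reaches 0 after 5 divisions, so the expansion has 5 partial quotients, read off in order.

[0; 3, 2, 2, 4]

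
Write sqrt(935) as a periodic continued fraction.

[30; (1, 1, 2, 1, 2, 1, 1, 60)]

Write x_i = (sqrt(935) + m_i)/d_i with (m_0, d_0) = (0, 1). a_0 = floor(sqrt(935)) = 30, since 30^2 = 900 <= 935 < 961 = 31^2.
Iterate m_{i+1} = d_i*a_i - m_i, d_{i+1} = (935 - m_{i+1}^2)/d_i, a_{i+1} = floor((a_0 + m_{i+1})/d_{i+1}):
  m_1 = 1*30 - 0 = 30, d_1 = (935 - 30^2)/1 = 35/1 = 35, a_1 = floor((30 + 30)/35) = 1.
  m_2 = 35*1 - 30 = 5, d_2 = (935 - 5^2)/35 = 910/35 = 26, a_2 = floor((30 + 5)/26) = 1.
  m_3 = 26*1 - 5 = 21, d_3 = (935 - 21^2)/26 = 494/26 = 19, a_3 = floor((30 + 21)/19) = 2.
  m_4 = 19*2 - 21 = 17, d_4 = (935 - 17^2)/19 = 646/19 = 34, a_4 = floor((30 + 17)/34) = 1.
  m_5 = 34*1 - 17 = 17, d_5 = (935 - 17^2)/34 = 646/34 = 19, a_5 = floor((30 + 17)/19) = 2.
  m_6 = 19*2 - 17 = 21, d_6 = (935 - 21^2)/19 = 494/19 = 26, a_6 = floor((30 + 21)/26) = 1.
  m_7 = 26*1 - 21 = 5, d_7 = (935 - 5^2)/26 = 910/26 = 35, a_7 = floor((30 + 5)/35) = 1.
  m_8 = 35*1 - 5 = 30, d_8 = (935 - 30^2)/35 = 35/35 = 1, a_8 = floor((30 + 30)/1) = 60.
  m_9 = 1*60 - 30 = 30, d_9 = (935 - 30^2)/1 = 35/1 = 35: (m_9, d_9) = (m_1, d_1) = (30, 35), so from here the quotients repeat a_1, ..., a_8; the period length is 8.
Hence the expansion of sqrt(935) is a_0 = 30 followed by the repeating block 1, 1, 2, 1, 2, 1, 1, 60 (period 8).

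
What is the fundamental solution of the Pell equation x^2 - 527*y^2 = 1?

First expand sqrt(527) as a continued fraction. With x_i = (sqrt(527) + m_i)/d_i and (m_0, d_0) = (0, 1): a_0 = floor(sqrt(527)) = 22, since 22^2 = 484 <= 527 < 529 = 23^2.
Iterate m_{i+1} = d_i*a_i - m_i, d_{i+1} = (527 - m_{i+1}^2)/d_i, a_{i+1} = floor((a_0 + m_{i+1})/d_{i+1}):
  m_1 = 1*22 - 0 = 22, d_1 = (527 - 22^2)/1 = 43/1 = 43, a_1 = floor((22 + 22)/43) = 1.
  m_2 = 43*1 - 22 = 21, d_2 = (527 - 21^2)/43 = 86/43 = 2, a_2 = floor((22 + 21)/2) = 21.
  m_3 = 2*21 - 21 = 21, d_3 = (527 - 21^2)/2 = 86/2 = 43, a_3 = floor((22 + 21)/43) = 1.
  m_4 = 43*1 - 21 = 22, d_4 = (527 - 22^2)/43 = 43/43 = 1, a_4 = floor((22 + 22)/1) = 44.
  m_5 = 1*44 - 22 = 22, d_5 = (527 - 22^2)/1 = 43/1 = 43: (m_5, d_5) = (m_1, d_1) = (22, 43), so from here the quotients repeat a_1, ..., a_4; the period length is 4.
So sqrt(527) = [22; (1, 21, 1, 44)] with period length k = 4.
k is even, so the fundamental solution of x^2 - 527y^2 = 1 is (p_{k-1}, q_{k-1}) = (p_3, q_3); compute convergents through index 3.
Convergents (p_i = a_i*p_{i-1} + p_{i-2}, q_i = a_i*q_{i-1} + q_{i-2} with p_{-2}=0, p_{-1}=1, q_{-2}=1, q_{-1}=0):
  i=0: a_0=22, p_0 = 22*1 + 0 = 22, q_0 = 22*0 + 1 = 1.
  i=1: a_1=1, p_1 = 1*22 + 1 = 23, q_1 = 1*1 + 0 = 1.
  i=2: a_2=21, p_2 = 21*23 + 22 = 505, q_2 = 21*1 + 1 = 22.
  i=3: a_3=1, p_3 = 1*505 + 23 = 528, q_3 = 1*22 + 1 = 23.
Check: 528^2 - 527*23^2 = 278784 - 278783 = 1, so (x, y) = (528, 23) solves the equation, and by the theorem it is the least positive solution.

(x, y) = (528, 23)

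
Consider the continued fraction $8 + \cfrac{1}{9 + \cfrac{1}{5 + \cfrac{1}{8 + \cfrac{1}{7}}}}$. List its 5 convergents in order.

8/1, 73/9, 373/46, 3057/377, 21772/2685

Using the convergent recurrence p_i = a_i*p_{i-1} + p_{i-2}, q_i = a_i*q_{i-1} + q_{i-2} with p_{-2}=0, p_{-1}=1, q_{-2}=1, q_{-1}=0:
  i=0: a_0=8, p_0 = 8*1 + 0 = 8, q_0 = 8*0 + 1 = 1.
  i=1: a_1=9, p_1 = 9*8 + 1 = 73, q_1 = 9*1 + 0 = 9.
  i=2: a_2=5, p_2 = 5*73 + 8 = 373, q_2 = 5*9 + 1 = 46.
  i=3: a_3=8, p_3 = 8*373 + 73 = 3057, q_3 = 8*46 + 9 = 377.
  i=4: a_4=7, p_4 = 7*3057 + 373 = 21772, q_4 = 7*377 + 46 = 2685.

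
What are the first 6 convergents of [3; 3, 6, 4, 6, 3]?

3/1, 10/3, 63/19, 262/79, 1635/493, 5167/1558

Using the convergent recurrence p_i = a_i*p_{i-1} + p_{i-2}, q_i = a_i*q_{i-1} + q_{i-2} with p_{-2}=0, p_{-1}=1, q_{-2}=1, q_{-1}=0:
  i=0: a_0=3, p_0 = 3*1 + 0 = 3, q_0 = 3*0 + 1 = 1.
  i=1: a_1=3, p_1 = 3*3 + 1 = 10, q_1 = 3*1 + 0 = 3.
  i=2: a_2=6, p_2 = 6*10 + 3 = 63, q_2 = 6*3 + 1 = 19.
  i=3: a_3=4, p_3 = 4*63 + 10 = 262, q_3 = 4*19 + 3 = 79.
  i=4: a_4=6, p_4 = 6*262 + 63 = 1635, q_4 = 6*79 + 19 = 493.
  i=5: a_5=3, p_5 = 3*1635 + 262 = 5167, q_5 = 3*493 + 79 = 1558.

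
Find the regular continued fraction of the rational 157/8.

[19; 1, 1, 1, 2]

Run the Euclidean algorithm on 157 and 8; the successive quotients are the partial quotients a_0, a_1, ... (each step inverts the fractional part left over by the previous one):
  157 = 19*8 + 5, so a_0 = 19.
  8 = 1*5 + 3, so a_1 = 1.
  5 = 1*3 + 2, so a_2 = 1.
  3 = 1*2 + 1, so a_3 = 1.
  2 = 2*1 + 0, so a_4 = 2.
The remainder reaches 0 after 5 divisions, so the expansion has 5 partial quotients, read off in order.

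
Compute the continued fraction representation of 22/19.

[1; 6, 3]

Run the Euclidean algorithm on 22 and 19; the successive quotients are the partial quotients a_0, a_1, ... (each step inverts the fractional part left over by the previous one):
  22 = 1*19 + 3, so a_0 = 1.
  19 = 6*3 + 1, so a_1 = 6.
  3 = 3*1 + 0, so a_2 = 3.
The remainder reaches 0 after 3 divisions, so the expansion has 3 partial quotients, read off in order.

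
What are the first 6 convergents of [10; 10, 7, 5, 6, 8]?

Using the convergent recurrence p_i = a_i*p_{i-1} + p_{i-2}, q_i = a_i*q_{i-1} + q_{i-2} with p_{-2}=0, p_{-1}=1, q_{-2}=1, q_{-1}=0:
  i=0: a_0=10, p_0 = 10*1 + 0 = 10, q_0 = 10*0 + 1 = 1.
  i=1: a_1=10, p_1 = 10*10 + 1 = 101, q_1 = 10*1 + 0 = 10.
  i=2: a_2=7, p_2 = 7*101 + 10 = 717, q_2 = 7*10 + 1 = 71.
  i=3: a_3=5, p_3 = 5*717 + 101 = 3686, q_3 = 5*71 + 10 = 365.
  i=4: a_4=6, p_4 = 6*3686 + 717 = 22833, q_4 = 6*365 + 71 = 2261.
  i=5: a_5=8, p_5 = 8*22833 + 3686 = 186350, q_5 = 8*2261 + 365 = 18453.

10/1, 101/10, 717/71, 3686/365, 22833/2261, 186350/18453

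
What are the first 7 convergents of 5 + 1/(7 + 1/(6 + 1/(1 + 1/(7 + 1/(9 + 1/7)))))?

5/1, 36/7, 221/43, 257/50, 2020/393, 18437/3587, 131079/25502

Using the convergent recurrence p_i = a_i*p_{i-1} + p_{i-2}, q_i = a_i*q_{i-1} + q_{i-2} with p_{-2}=0, p_{-1}=1, q_{-2}=1, q_{-1}=0:
  i=0: a_0=5, p_0 = 5*1 + 0 = 5, q_0 = 5*0 + 1 = 1.
  i=1: a_1=7, p_1 = 7*5 + 1 = 36, q_1 = 7*1 + 0 = 7.
  i=2: a_2=6, p_2 = 6*36 + 5 = 221, q_2 = 6*7 + 1 = 43.
  i=3: a_3=1, p_3 = 1*221 + 36 = 257, q_3 = 1*43 + 7 = 50.
  i=4: a_4=7, p_4 = 7*257 + 221 = 2020, q_4 = 7*50 + 43 = 393.
  i=5: a_5=9, p_5 = 9*2020 + 257 = 18437, q_5 = 9*393 + 50 = 3587.
  i=6: a_6=7, p_6 = 7*18437 + 2020 = 131079, q_6 = 7*3587 + 393 = 25502.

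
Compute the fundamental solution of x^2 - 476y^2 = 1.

First expand sqrt(476) as a continued fraction. With x_i = (sqrt(476) + m_i)/d_i and (m_0, d_0) = (0, 1): a_0 = floor(sqrt(476)) = 21, since 21^2 = 441 <= 476 < 484 = 22^2.
Iterate m_{i+1} = d_i*a_i - m_i, d_{i+1} = (476 - m_{i+1}^2)/d_i, a_{i+1} = floor((a_0 + m_{i+1})/d_{i+1}):
  m_1 = 1*21 - 0 = 21, d_1 = (476 - 21^2)/1 = 35/1 = 35, a_1 = floor((21 + 21)/35) = 1.
  m_2 = 35*1 - 21 = 14, d_2 = (476 - 14^2)/35 = 280/35 = 8, a_2 = floor((21 + 14)/8) = 4.
  m_3 = 8*4 - 14 = 18, d_3 = (476 - 18^2)/8 = 152/8 = 19, a_3 = floor((21 + 18)/19) = 2.
  m_4 = 19*2 - 18 = 20, d_4 = (476 - 20^2)/19 = 76/19 = 4, a_4 = floor((21 + 20)/4) = 10.
  m_5 = 4*10 - 20 = 20, d_5 = (476 - 20^2)/4 = 76/4 = 19, a_5 = floor((21 + 20)/19) = 2.
  m_6 = 19*2 - 20 = 18, d_6 = (476 - 18^2)/19 = 152/19 = 8, a_6 = floor((21 + 18)/8) = 4.
  m_7 = 8*4 - 18 = 14, d_7 = (476 - 14^2)/8 = 280/8 = 35, a_7 = floor((21 + 14)/35) = 1.
  m_8 = 35*1 - 14 = 21, d_8 = (476 - 21^2)/35 = 35/35 = 1, a_8 = floor((21 + 21)/1) = 42.
  m_9 = 1*42 - 21 = 21, d_9 = (476 - 21^2)/1 = 35/1 = 35: (m_9, d_9) = (m_1, d_1) = (21, 35), so from here the quotients repeat a_1, ..., a_8; the period length is 8.
So sqrt(476) = [21; (1, 4, 2, 10, 2, 4, 1, 42)] with period length k = 8.
k is even, so the fundamental solution of x^2 - 476y^2 = 1 is (p_{k-1}, q_{k-1}) = (p_7, q_7); compute convergents through index 7.
Convergents (p_i = a_i*p_{i-1} + p_{i-2}, q_i = a_i*q_{i-1} + q_{i-2} with p_{-2}=0, p_{-1}=1, q_{-2}=1, q_{-1}=0):
  i=0: a_0=21, p_0 = 21*1 + 0 = 21, q_0 = 21*0 + 1 = 1.
  i=1: a_1=1, p_1 = 1*21 + 1 = 22, q_1 = 1*1 + 0 = 1.
  i=2: a_2=4, p_2 = 4*22 + 21 = 109, q_2 = 4*1 + 1 = 5.
  i=3: a_3=2, p_3 = 2*109 + 22 = 240, q_3 = 2*5 + 1 = 11.
  i=4: a_4=10, p_4 = 10*240 + 109 = 2509, q_4 = 10*11 + 5 = 115.
  i=5: a_5=2, p_5 = 2*2509 + 240 = 5258, q_5 = 2*115 + 11 = 241.
  i=6: a_6=4, p_6 = 4*5258 + 2509 = 23541, q_6 = 4*241 + 115 = 1079.
  i=7: a_7=1, p_7 = 1*23541 + 5258 = 28799, q_7 = 1*1079 + 241 = 1320.
Check: 28799^2 - 476*1320^2 = 829382401 - 829382400 = 1, so (x, y) = (28799, 1320) solves the equation, and by the theorem it is the least positive solution.

(x, y) = (28799, 1320)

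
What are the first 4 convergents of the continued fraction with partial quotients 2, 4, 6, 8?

Using the convergent recurrence p_i = a_i*p_{i-1} + p_{i-2}, q_i = a_i*q_{i-1} + q_{i-2} with p_{-2}=0, p_{-1}=1, q_{-2}=1, q_{-1}=0:
  i=0: a_0=2, p_0 = 2*1 + 0 = 2, q_0 = 2*0 + 1 = 1.
  i=1: a_1=4, p_1 = 4*2 + 1 = 9, q_1 = 4*1 + 0 = 4.
  i=2: a_2=6, p_2 = 6*9 + 2 = 56, q_2 = 6*4 + 1 = 25.
  i=3: a_3=8, p_3 = 8*56 + 9 = 457, q_3 = 8*25 + 4 = 204.

2/1, 9/4, 56/25, 457/204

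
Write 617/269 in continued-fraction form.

[2; 3, 2, 2, 7, 2]

Run the Euclidean algorithm on 617 and 269; the successive quotients are the partial quotients a_0, a_1, ... (each step inverts the fractional part left over by the previous one):
  617 = 2*269 + 79, so a_0 = 2.
  269 = 3*79 + 32, so a_1 = 3.
  79 = 2*32 + 15, so a_2 = 2.
  32 = 2*15 + 2, so a_3 = 2.
  15 = 7*2 + 1, so a_4 = 7.
  2 = 2*1 + 0, so a_5 = 2.
The remainder reaches 0 after 6 divisions, so the expansion has 6 partial quotients, read off in order.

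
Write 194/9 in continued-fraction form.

Run the Euclidean algorithm on 194 and 9; the successive quotients are the partial quotients a_0, a_1, ... (each step inverts the fractional part left over by the previous one):
  194 = 21*9 + 5, so a_0 = 21.
  9 = 1*5 + 4, so a_1 = 1.
  5 = 1*4 + 1, so a_2 = 1.
  4 = 4*1 + 0, so a_3 = 4.
The remainder reaches 0 after 4 divisions, so the expansion has 4 partial quotients, read off in order.

[21; 1, 1, 4]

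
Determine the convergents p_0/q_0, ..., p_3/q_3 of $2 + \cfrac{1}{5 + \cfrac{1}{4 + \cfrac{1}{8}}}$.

Using the convergent recurrence p_i = a_i*p_{i-1} + p_{i-2}, q_i = a_i*q_{i-1} + q_{i-2} with p_{-2}=0, p_{-1}=1, q_{-2}=1, q_{-1}=0:
  i=0: a_0=2, p_0 = 2*1 + 0 = 2, q_0 = 2*0 + 1 = 1.
  i=1: a_1=5, p_1 = 5*2 + 1 = 11, q_1 = 5*1 + 0 = 5.
  i=2: a_2=4, p_2 = 4*11 + 2 = 46, q_2 = 4*5 + 1 = 21.
  i=3: a_3=8, p_3 = 8*46 + 11 = 379, q_3 = 8*21 + 5 = 173.

2/1, 11/5, 46/21, 379/173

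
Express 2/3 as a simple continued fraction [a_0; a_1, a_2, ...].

[0; 1, 2]

Run the Euclidean algorithm on 2 and 3; the successive quotients are the partial quotients a_0, a_1, ... (each step inverts the fractional part left over by the previous one):
  2 = 0*3 + 2, so a_0 = 0.
  3 = 1*2 + 1, so a_1 = 1.
  2 = 2*1 + 0, so a_2 = 2.
The remainder reaches 0 after 3 divisions, so the expansion has 3 partial quotients, read off in order.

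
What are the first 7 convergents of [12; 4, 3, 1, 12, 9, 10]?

12/1, 49/4, 159/13, 208/17, 2655/217, 24103/1970, 243685/19917

Using the convergent recurrence p_i = a_i*p_{i-1} + p_{i-2}, q_i = a_i*q_{i-1} + q_{i-2} with p_{-2}=0, p_{-1}=1, q_{-2}=1, q_{-1}=0:
  i=0: a_0=12, p_0 = 12*1 + 0 = 12, q_0 = 12*0 + 1 = 1.
  i=1: a_1=4, p_1 = 4*12 + 1 = 49, q_1 = 4*1 + 0 = 4.
  i=2: a_2=3, p_2 = 3*49 + 12 = 159, q_2 = 3*4 + 1 = 13.
  i=3: a_3=1, p_3 = 1*159 + 49 = 208, q_3 = 1*13 + 4 = 17.
  i=4: a_4=12, p_4 = 12*208 + 159 = 2655, q_4 = 12*17 + 13 = 217.
  i=5: a_5=9, p_5 = 9*2655 + 208 = 24103, q_5 = 9*217 + 17 = 1970.
  i=6: a_6=10, p_6 = 10*24103 + 2655 = 243685, q_6 = 10*1970 + 217 = 19917.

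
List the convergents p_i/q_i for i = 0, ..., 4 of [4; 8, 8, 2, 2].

Using the convergent recurrence p_i = a_i*p_{i-1} + p_{i-2}, q_i = a_i*q_{i-1} + q_{i-2} with p_{-2}=0, p_{-1}=1, q_{-2}=1, q_{-1}=0:
  i=0: a_0=4, p_0 = 4*1 + 0 = 4, q_0 = 4*0 + 1 = 1.
  i=1: a_1=8, p_1 = 8*4 + 1 = 33, q_1 = 8*1 + 0 = 8.
  i=2: a_2=8, p_2 = 8*33 + 4 = 268, q_2 = 8*8 + 1 = 65.
  i=3: a_3=2, p_3 = 2*268 + 33 = 569, q_3 = 2*65 + 8 = 138.
  i=4: a_4=2, p_4 = 2*569 + 268 = 1406, q_4 = 2*138 + 65 = 341.

4/1, 33/8, 268/65, 569/138, 1406/341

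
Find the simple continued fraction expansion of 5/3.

[1; 1, 2]

Run the Euclidean algorithm on 5 and 3; the successive quotients are the partial quotients a_0, a_1, ... (each step inverts the fractional part left over by the previous one):
  5 = 1*3 + 2, so a_0 = 1.
  3 = 1*2 + 1, so a_1 = 1.
  2 = 2*1 + 0, so a_2 = 2.
The remainder reaches 0 after 3 divisions, so the expansion has 3 partial quotients, read off in order.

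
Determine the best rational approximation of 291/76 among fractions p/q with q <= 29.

Expand x = 291/76 as a continued fraction with the Euclidean algorithm:
  291 = 3*76 + 63, so a_0 = 3.
  76 = 1*63 + 13, so a_1 = 1.
  63 = 4*13 + 11, so a_2 = 4.
  13 = 1*11 + 2, so a_3 = 1.
  11 = 5*2 + 1, so a_4 = 5.
  2 = 2*1 + 0, so a_5 = 2.
so x = [3; 1, 4, 1, 5, 2].
Convergents (p_i = a_i*p_{i-1} + p_{i-2}, q_i = a_i*q_{i-1} + q_{i-2} with p_{-2}=0, p_{-1}=1, q_{-2}=1, q_{-1}=0), until the denominator exceeds 29:
  i=0: a_0=3, p_0 = 3*1 + 0 = 3, q_0 = 3*0 + 1 = 1.
  i=1: a_1=1, p_1 = 1*3 + 1 = 4, q_1 = 1*1 + 0 = 1.
  i=2: a_2=4, p_2 = 4*4 + 3 = 19, q_2 = 4*1 + 1 = 5.
  i=3: a_3=1, p_3 = 1*19 + 4 = 23, q_3 = 1*5 + 1 = 6.
  i=4: a_4=5, p_4 = 5*23 + 19 = 134, q_4 = 5*6 + 5 = 35.
q_4 = 35 > 29, so the last convergent with denominator <= 29 is p_3/q_3 = 23/6.
The closest fraction with denominator <= 29 is either p_3/q_3 or the intermediate fraction (k*p_3 + p_2)/(k*q_3 + q_2) with the largest k >= 1 whose denominator stays <= 29; these approach x as k grows, and every other convergent or intermediate fraction in range is farther away.
Largest k: floor((29 - q_2)/q_3) = floor((29 - 5)/6) = 4.
That gives (4*23 + 19)/(4*6 + 5) = 111/29.
Compare the errors: |x - 23/6| = |291*6 - 23*76|/(76*6) = 2/456, and |x - 111/29| = |291*29 - 111*76|/(76*29) = 3/2204.
Cross-multiplying, 3*456 = 1368 < 4408 = 2*2204, so 3/2204 is smaller: the intermediate fraction 111/29 is closer to x than 23/6.

111/29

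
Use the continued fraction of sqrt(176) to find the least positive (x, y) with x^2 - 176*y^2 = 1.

(x, y) = (199, 15)

First expand sqrt(176) as a continued fraction. With x_i = (sqrt(176) + m_i)/d_i and (m_0, d_0) = (0, 1): a_0 = floor(sqrt(176)) = 13, since 13^2 = 169 <= 176 < 196 = 14^2.
Iterate m_{i+1} = d_i*a_i - m_i, d_{i+1} = (176 - m_{i+1}^2)/d_i, a_{i+1} = floor((a_0 + m_{i+1})/d_{i+1}):
  m_1 = 1*13 - 0 = 13, d_1 = (176 - 13^2)/1 = 7/1 = 7, a_1 = floor((13 + 13)/7) = 3.
  m_2 = 7*3 - 13 = 8, d_2 = (176 - 8^2)/7 = 112/7 = 16, a_2 = floor((13 + 8)/16) = 1.
  m_3 = 16*1 - 8 = 8, d_3 = (176 - 8^2)/16 = 112/16 = 7, a_3 = floor((13 + 8)/7) = 3.
  m_4 = 7*3 - 8 = 13, d_4 = (176 - 13^2)/7 = 7/7 = 1, a_4 = floor((13 + 13)/1) = 26.
  m_5 = 1*26 - 13 = 13, d_5 = (176 - 13^2)/1 = 7/1 = 7: (m_5, d_5) = (m_1, d_1) = (13, 7), so from here the quotients repeat a_1, ..., a_4; the period length is 4.
So sqrt(176) = [13; (3, 1, 3, 26)] with period length k = 4.
k is even, so the fundamental solution of x^2 - 176y^2 = 1 is (p_{k-1}, q_{k-1}) = (p_3, q_3); compute convergents through index 3.
Convergents (p_i = a_i*p_{i-1} + p_{i-2}, q_i = a_i*q_{i-1} + q_{i-2} with p_{-2}=0, p_{-1}=1, q_{-2}=1, q_{-1}=0):
  i=0: a_0=13, p_0 = 13*1 + 0 = 13, q_0 = 13*0 + 1 = 1.
  i=1: a_1=3, p_1 = 3*13 + 1 = 40, q_1 = 3*1 + 0 = 3.
  i=2: a_2=1, p_2 = 1*40 + 13 = 53, q_2 = 1*3 + 1 = 4.
  i=3: a_3=3, p_3 = 3*53 + 40 = 199, q_3 = 3*4 + 3 = 15.
Check: 199^2 - 176*15^2 = 39601 - 39600 = 1, so (x, y) = (199, 15) solves the equation, and by the theorem it is the least positive solution.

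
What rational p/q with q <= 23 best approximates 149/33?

Expand x = 149/33 as a continued fraction with the Euclidean algorithm:
  149 = 4*33 + 17, so a_0 = 4.
  33 = 1*17 + 16, so a_1 = 1.
  17 = 1*16 + 1, so a_2 = 1.
  16 = 16*1 + 0, so a_3 = 16.
so x = [4; 1, 1, 16].
Convergents (p_i = a_i*p_{i-1} + p_{i-2}, q_i = a_i*q_{i-1} + q_{i-2} with p_{-2}=0, p_{-1}=1, q_{-2}=1, q_{-1}=0), until the denominator exceeds 23:
  i=0: a_0=4, p_0 = 4*1 + 0 = 4, q_0 = 4*0 + 1 = 1.
  i=1: a_1=1, p_1 = 1*4 + 1 = 5, q_1 = 1*1 + 0 = 1.
  i=2: a_2=1, p_2 = 1*5 + 4 = 9, q_2 = 1*1 + 1 = 2.
  i=3: a_3=16, p_3 = 16*9 + 5 = 149, q_3 = 16*2 + 1 = 33.
q_3 = 33 > 23, so the last convergent with denominator <= 23 is p_2/q_2 = 9/2.
The closest fraction with denominator <= 23 is either p_2/q_2 or the intermediate fraction (k*p_2 + p_1)/(k*q_2 + q_1) with the largest k >= 1 whose denominator stays <= 23; these approach x as k grows, and every other convergent or intermediate fraction in range is farther away.
Largest k: floor((23 - q_1)/q_2) = floor((23 - 1)/2) = 11.
That gives (11*9 + 5)/(11*2 + 1) = 104/23.
Compare the errors: |x - 9/2| = |149*2 - 9*33|/(33*2) = 1/66, and |x - 104/23| = |149*23 - 104*33|/(33*23) = 5/759.
Cross-multiplying, 5*66 = 330 < 759 = 1*759, so 5/759 is smaller: the intermediate fraction 104/23 is closer to x than 9/2.

104/23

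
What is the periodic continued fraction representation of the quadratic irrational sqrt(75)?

[8; (1, 1, 1, 16)]

Write x_i = (sqrt(75) + m_i)/d_i with (m_0, d_0) = (0, 1). a_0 = floor(sqrt(75)) = 8, since 8^2 = 64 <= 75 < 81 = 9^2.
Iterate m_{i+1} = d_i*a_i - m_i, d_{i+1} = (75 - m_{i+1}^2)/d_i, a_{i+1} = floor((a_0 + m_{i+1})/d_{i+1}):
  m_1 = 1*8 - 0 = 8, d_1 = (75 - 8^2)/1 = 11/1 = 11, a_1 = floor((8 + 8)/11) = 1.
  m_2 = 11*1 - 8 = 3, d_2 = (75 - 3^2)/11 = 66/11 = 6, a_2 = floor((8 + 3)/6) = 1.
  m_3 = 6*1 - 3 = 3, d_3 = (75 - 3^2)/6 = 66/6 = 11, a_3 = floor((8 + 3)/11) = 1.
  m_4 = 11*1 - 3 = 8, d_4 = (75 - 8^2)/11 = 11/11 = 1, a_4 = floor((8 + 8)/1) = 16.
  m_5 = 1*16 - 8 = 8, d_5 = (75 - 8^2)/1 = 11/1 = 11: (m_5, d_5) = (m_1, d_1) = (8, 11), so from here the quotients repeat a_1, ..., a_4; the period length is 4.
Hence the expansion of sqrt(75) is a_0 = 8 followed by the repeating block 1, 1, 1, 16 (period 4).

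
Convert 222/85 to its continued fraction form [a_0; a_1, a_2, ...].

[2; 1, 1, 1, 1, 2, 1, 4]

Run the Euclidean algorithm on 222 and 85; the successive quotients are the partial quotients a_0, a_1, ... (each step inverts the fractional part left over by the previous one):
  222 = 2*85 + 52, so a_0 = 2.
  85 = 1*52 + 33, so a_1 = 1.
  52 = 1*33 + 19, so a_2 = 1.
  33 = 1*19 + 14, so a_3 = 1.
  19 = 1*14 + 5, so a_4 = 1.
  14 = 2*5 + 4, so a_5 = 2.
  5 = 1*4 + 1, so a_6 = 1.
  4 = 4*1 + 0, so a_7 = 4.
The remainder reaches 0 after 8 divisions, so the expansion has 8 partial quotients, read off in order.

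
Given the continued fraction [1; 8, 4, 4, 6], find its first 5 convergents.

1/1, 9/8, 37/33, 157/140, 979/873

Using the convergent recurrence p_i = a_i*p_{i-1} + p_{i-2}, q_i = a_i*q_{i-1} + q_{i-2} with p_{-2}=0, p_{-1}=1, q_{-2}=1, q_{-1}=0:
  i=0: a_0=1, p_0 = 1*1 + 0 = 1, q_0 = 1*0 + 1 = 1.
  i=1: a_1=8, p_1 = 8*1 + 1 = 9, q_1 = 8*1 + 0 = 8.
  i=2: a_2=4, p_2 = 4*9 + 1 = 37, q_2 = 4*8 + 1 = 33.
  i=3: a_3=4, p_3 = 4*37 + 9 = 157, q_3 = 4*33 + 8 = 140.
  i=4: a_4=6, p_4 = 6*157 + 37 = 979, q_4 = 6*140 + 33 = 873.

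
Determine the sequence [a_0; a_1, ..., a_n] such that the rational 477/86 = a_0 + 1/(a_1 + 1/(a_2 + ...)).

[5; 1, 1, 4, 1, 7]

Run the Euclidean algorithm on 477 and 86; the successive quotients are the partial quotients a_0, a_1, ... (each step inverts the fractional part left over by the previous one):
  477 = 5*86 + 47, so a_0 = 5.
  86 = 1*47 + 39, so a_1 = 1.
  47 = 1*39 + 8, so a_2 = 1.
  39 = 4*8 + 7, so a_3 = 4.
  8 = 1*7 + 1, so a_4 = 1.
  7 = 7*1 + 0, so a_5 = 7.
The remainder reaches 0 after 6 divisions, so the expansion has 6 partial quotients, read off in order.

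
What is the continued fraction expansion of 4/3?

[1; 3]

Run the Euclidean algorithm on 4 and 3; the successive quotients are the partial quotients a_0, a_1, ... (each step inverts the fractional part left over by the previous one):
  4 = 1*3 + 1, so a_0 = 1.
  3 = 3*1 + 0, so a_1 = 3.
The remainder reaches 0 after 2 divisions, so the expansion has 2 partial quotients, read off in order.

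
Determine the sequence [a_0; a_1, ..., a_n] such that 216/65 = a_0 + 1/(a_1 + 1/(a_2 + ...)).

[3; 3, 10, 2]

Run the Euclidean algorithm on 216 and 65; the successive quotients are the partial quotients a_0, a_1, ... (each step inverts the fractional part left over by the previous one):
  216 = 3*65 + 21, so a_0 = 3.
  65 = 3*21 + 2, so a_1 = 3.
  21 = 10*2 + 1, so a_2 = 10.
  2 = 2*1 + 0, so a_3 = 2.
The remainder reaches 0 after 4 divisions, so the expansion has 4 partial quotients, read off in order.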